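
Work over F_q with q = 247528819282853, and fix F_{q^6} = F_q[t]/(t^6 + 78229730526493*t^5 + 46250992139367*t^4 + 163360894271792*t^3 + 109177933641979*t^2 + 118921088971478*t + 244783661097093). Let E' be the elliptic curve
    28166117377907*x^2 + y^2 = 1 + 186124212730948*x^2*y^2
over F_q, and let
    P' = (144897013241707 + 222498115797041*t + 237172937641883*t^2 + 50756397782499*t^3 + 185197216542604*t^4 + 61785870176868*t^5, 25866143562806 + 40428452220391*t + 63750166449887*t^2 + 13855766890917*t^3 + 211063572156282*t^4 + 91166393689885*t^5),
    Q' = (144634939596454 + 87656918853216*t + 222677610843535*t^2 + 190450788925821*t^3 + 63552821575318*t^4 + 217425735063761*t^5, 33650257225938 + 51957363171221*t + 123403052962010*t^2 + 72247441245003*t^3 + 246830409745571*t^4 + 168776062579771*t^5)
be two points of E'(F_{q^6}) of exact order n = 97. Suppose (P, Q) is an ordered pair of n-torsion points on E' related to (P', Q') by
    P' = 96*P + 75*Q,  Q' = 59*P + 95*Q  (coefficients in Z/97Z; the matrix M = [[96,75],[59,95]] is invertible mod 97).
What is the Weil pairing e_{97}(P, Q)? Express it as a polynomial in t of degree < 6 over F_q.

e_{97}(aP+bQ,cP+dQ) = e_{97}(P,Q)^(ad-bc); with (a,b,c,d)=(96,75,59,95) this gives the det-97 law.
Inverting 39 mod 97: 5. Thus e_{97}(P,Q) = e(P',Q')^{5}.
Edwards a_E,d_E -> Montgomery A=14058846369865,B=16601724191974 -> Weierstrass 160462487773398,202644624465082 via alpha=159479464659569,beta=22392680982453.
Build f_{97,P'} and f_{97,Q'} via the 7-bit ladder of 97=1100001_2; evaluate at shifted divisors; quotient in F_{247528819282853^6}.
f_P(D_Q)/f_Q(D_P) = 71397977381888 + 60870436409586*t + 133396857811816*t^2 + 53348409162919*t^3 + 39831936527220*t^4 + 10957401962630*t^5.
(71397977381888 + 60870436409586*t + 133396857811816*t^2 + 53348409162919*t^3 + 39831936527220*t^4 + 10957401962630*t^5)^{5} mod (247528819282853,f) = 50952258052861 + 110787592033841*t + 102722113310287*t^2 + 82235832227730*t^3 + 85615437084815*t^4 + 57366548462942*t^5.

50952258052861 + 110787592033841*t + 102722113310287*t^2 + 82235832227730*t^3 + 85615437084815*t^4 + 57366548462942*t^5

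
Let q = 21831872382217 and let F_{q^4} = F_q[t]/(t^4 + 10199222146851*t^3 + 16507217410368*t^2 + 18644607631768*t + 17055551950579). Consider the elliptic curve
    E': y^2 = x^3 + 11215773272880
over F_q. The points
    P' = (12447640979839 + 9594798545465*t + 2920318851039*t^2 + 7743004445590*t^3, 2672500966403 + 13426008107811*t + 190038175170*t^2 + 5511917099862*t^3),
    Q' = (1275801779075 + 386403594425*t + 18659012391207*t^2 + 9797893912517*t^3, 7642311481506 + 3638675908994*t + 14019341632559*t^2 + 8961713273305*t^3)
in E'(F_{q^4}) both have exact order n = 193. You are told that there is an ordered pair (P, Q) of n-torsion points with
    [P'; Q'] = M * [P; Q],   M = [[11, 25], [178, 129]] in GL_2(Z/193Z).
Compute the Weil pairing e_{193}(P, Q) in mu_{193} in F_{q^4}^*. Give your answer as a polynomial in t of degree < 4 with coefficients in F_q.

13302017519274 + 5406529184630*t + 14637311147824*t^2 + 15191758156038*t^3

The 193-Weil pairing on E[193] over F_{21831872382217} is alternating-bilinear: e_{193}(P',Q') = e_{193}(P,Q)^det(M).
So e_{193}(P,Q) = e_{193}(P',Q')^{149}, since 57*149 = 1 mod 193.
Double-and-add over 11000001: 8-1 doublings, 3-1 additions; each step l_{T,T}/v_{2T} or l_{T,P'}/v at Q'+S for random S.
The quotient is 12192277795562 + 7929228544427*t + 9023120675334*t^2 + 19679867033720*t^3.
Thus e_{193}(P,Q) = 13302017519274 + 5406529184630*t + 14637311147824*t^2 + 15191758156038*t^3.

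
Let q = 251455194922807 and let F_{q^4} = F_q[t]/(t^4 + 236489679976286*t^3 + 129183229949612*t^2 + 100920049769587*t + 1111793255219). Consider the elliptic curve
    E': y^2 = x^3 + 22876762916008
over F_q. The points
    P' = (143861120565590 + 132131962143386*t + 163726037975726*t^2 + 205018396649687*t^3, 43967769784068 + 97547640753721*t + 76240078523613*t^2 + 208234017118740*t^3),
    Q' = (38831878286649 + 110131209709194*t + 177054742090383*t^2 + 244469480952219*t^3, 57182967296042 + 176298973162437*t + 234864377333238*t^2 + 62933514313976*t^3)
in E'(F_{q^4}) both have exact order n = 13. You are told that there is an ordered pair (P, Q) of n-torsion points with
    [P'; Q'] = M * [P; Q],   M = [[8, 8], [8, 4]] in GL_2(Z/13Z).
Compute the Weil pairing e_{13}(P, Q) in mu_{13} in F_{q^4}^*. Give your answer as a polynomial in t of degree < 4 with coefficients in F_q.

The 13-Weil pairing on E[13] over F_{251455194922807} is alternating-bilinear: e_{13}(P',Q') = e_{13}(P,Q)^det(M).
8*4 - 8*8 = -32; reduced mod 13: det = 7, inverse 2.
Miller loop for e_{13} over F_{251455194922807^4}: bits of 13 = 1101; 3 double steps + 2 add steps, l/v at each.
Result: e(P',Q') = 165727016601029 + 234835682486984*t + 81613899484926*t^2 + 82888362148870*t^3.
e_{13}(P,Q) = (165727016601029 + 234835682486984*t + 81613899484926*t^2 + 82888362148870*t^3)^{2} = 207761502034697 + 68800344516377*t + 33530915555436*t^2 + 160753527074249*t^3.

207761502034697 + 68800344516377*t + 33530915555436*t^2 + 160753527074249*t^3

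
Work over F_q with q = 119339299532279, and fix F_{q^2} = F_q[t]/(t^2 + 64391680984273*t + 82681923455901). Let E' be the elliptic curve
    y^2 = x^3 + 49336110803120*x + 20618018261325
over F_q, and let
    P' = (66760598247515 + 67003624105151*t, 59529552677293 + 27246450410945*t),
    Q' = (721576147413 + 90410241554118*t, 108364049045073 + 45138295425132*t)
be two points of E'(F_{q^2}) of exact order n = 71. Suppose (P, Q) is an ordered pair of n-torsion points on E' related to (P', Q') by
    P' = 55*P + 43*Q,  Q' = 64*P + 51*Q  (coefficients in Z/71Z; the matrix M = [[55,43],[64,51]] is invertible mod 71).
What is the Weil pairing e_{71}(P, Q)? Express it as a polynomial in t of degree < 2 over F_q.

64428228945434 + 84198284994648*t

Alternating bilinearity on E[71] (values in mu_{71} in F_{119339299532279^2}) gives e(P',Q') = e(P,Q)^det(M).
det(M) mod 71 = 53; its inverse in (Z/71)^* is 67 (check: 53*67 mod 71 = 1).
Run Miller on y^2=x^3+49336110803120*x+20618018261325 over F_{119339299532279}: ladder 1000111 (7 bits); e = f_P(D_Q)/f_Q(D_P).
e_{71}(P',Q') = 20869223716327 + 99948086762155*t.
e_{71}(P,Q) = (20869223716327 + 99948086762155*t)^{67} = 64428228945434 + 84198284994648*t.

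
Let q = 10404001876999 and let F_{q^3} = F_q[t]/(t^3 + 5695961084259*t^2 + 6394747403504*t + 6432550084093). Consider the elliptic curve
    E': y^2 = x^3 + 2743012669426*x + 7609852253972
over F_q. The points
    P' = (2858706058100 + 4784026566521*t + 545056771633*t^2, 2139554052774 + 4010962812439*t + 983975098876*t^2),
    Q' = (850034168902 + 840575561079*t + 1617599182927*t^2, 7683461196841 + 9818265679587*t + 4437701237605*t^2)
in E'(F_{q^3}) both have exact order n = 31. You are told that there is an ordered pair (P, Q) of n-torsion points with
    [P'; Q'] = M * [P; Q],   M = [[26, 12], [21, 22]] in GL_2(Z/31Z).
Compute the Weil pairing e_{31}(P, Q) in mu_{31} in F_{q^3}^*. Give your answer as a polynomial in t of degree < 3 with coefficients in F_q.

e_{31} is bilinear + alternating on E[31], so e_{31}(26*P + 12*Q, 21*P + 22*Q) = e_{31}(P,Q)^(26*22-12*21).
det(M) mod 31 = 10; its inverse in (Z/31)^* is 28 (check: 10*28 mod 31 = 1).
n = 31 = (11111)_2 (5 bits, wt 5); accumulate f_{31,P'}(Q'+S)/f_{31,P'}(S) along the 4-step ladder.
Miller gives e_{31}(P',Q') = 1974230579004 + 8315992898071*t + 3420743503798*t^2 in F_{10404001876999^3}.
Hence e(P,Q) = 619911824420 + 4752887082792*t + 7468186778358*t^2 in F_{10404001876999^3}^*.

619911824420 + 4752887082792*t + 7468186778358*t^2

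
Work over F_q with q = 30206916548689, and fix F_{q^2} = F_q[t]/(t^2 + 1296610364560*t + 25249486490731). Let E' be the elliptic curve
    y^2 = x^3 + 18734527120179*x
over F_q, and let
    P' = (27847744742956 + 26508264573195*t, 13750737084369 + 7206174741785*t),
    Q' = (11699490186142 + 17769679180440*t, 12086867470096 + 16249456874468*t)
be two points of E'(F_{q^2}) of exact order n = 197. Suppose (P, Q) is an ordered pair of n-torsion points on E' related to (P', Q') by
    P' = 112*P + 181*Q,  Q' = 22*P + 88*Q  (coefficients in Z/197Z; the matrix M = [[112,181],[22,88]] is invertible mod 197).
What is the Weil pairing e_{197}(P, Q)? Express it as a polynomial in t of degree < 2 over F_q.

28695126429331 + 28427945273485*t

Under M = [[112,181],[22,88]] in GL_2(Z/197), e_{197}(P',Q') = e_{197}(P,Q)^(112*88-181*22 mod 197).
So e_{197}(P,Q) = e_{197}(P',Q')^{93}, since 161*93 = 1 mod 197.
Miller loop for e_{197} over F_{30206916548689^2}: bits of 197 = 11000101; 7 double steps + 3 add steps, l/v at each.
So e_{197}(P',Q') = 19279884140347 + 14186818383319*t.
Raise to 93: e(P,Q) = 28695126429331 + 28427945273485*t in mu_{197}.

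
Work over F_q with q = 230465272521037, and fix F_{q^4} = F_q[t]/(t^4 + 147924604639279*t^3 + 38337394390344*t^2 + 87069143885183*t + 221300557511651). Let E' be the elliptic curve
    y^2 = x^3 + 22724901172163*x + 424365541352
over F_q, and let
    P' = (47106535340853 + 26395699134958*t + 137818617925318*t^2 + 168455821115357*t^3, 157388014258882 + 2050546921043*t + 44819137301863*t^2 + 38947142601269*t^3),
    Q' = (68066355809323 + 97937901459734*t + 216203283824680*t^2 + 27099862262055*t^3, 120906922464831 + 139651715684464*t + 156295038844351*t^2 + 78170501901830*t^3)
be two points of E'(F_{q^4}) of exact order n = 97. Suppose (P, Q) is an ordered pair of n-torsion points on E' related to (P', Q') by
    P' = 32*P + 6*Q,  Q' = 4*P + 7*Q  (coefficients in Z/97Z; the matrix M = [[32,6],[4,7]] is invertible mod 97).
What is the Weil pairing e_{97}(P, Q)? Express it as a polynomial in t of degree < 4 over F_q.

135584038625557 + 194104845703393*t + 6913449127764*t^2 + 107249530455459*t^3

Under M = [[32,6],[4,7]] in GL_2(Z/97), e_{97}(P',Q') = e_{97}(P,Q)^(32*7-6*4 mod 97).
32*7 - 6*4 = 200; reduced mod 97: det = 6, inverse 81.
Run Miller on y^2=x^3+22724901172163*x+424365541352 over F_{230465272521037}: ladder 1100001 (7 bits); e = f_P(D_Q)/f_Q(D_P).
e_{97}(P',Q') = 48621792959666 + 150982211742798*t + 56134798740348*t^2 + 74029005118565*t^3.
e_{97}(P,Q) = (48621792959666 + 150982211742798*t + 56134798740348*t^2 + 74029005118565*t^3)^{81} = 135584038625557 + 194104845703393*t + 6913449127764*t^2 + 107249530455459*t^3.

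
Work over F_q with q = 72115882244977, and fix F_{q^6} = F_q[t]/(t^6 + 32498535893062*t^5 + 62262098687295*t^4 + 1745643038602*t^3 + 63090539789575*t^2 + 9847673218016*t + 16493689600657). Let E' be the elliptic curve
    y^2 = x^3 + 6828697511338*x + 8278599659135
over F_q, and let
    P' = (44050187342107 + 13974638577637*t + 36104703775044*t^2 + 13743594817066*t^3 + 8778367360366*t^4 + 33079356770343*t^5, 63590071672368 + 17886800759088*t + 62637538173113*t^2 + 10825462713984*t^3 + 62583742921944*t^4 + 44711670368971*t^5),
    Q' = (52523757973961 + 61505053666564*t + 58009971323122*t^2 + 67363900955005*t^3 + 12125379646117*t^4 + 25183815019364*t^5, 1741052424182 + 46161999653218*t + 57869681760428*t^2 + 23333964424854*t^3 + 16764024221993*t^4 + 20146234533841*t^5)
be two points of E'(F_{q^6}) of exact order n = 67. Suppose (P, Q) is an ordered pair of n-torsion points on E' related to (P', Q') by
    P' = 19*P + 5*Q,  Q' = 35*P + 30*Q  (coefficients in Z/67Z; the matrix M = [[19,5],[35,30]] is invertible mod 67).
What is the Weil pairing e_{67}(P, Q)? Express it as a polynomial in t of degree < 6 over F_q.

51077441427924 + 35982942637852*t + 49362696750974*t^2 + 65998881214787*t^3 + 58903112196239*t^4 + 33928710376660*t^5

Under M = [[19,5],[35,30]] in GL_2(Z/67), e_{67}(P',Q') = e_{67}(P,Q)^(19*30-5*35 mod 67).
19*30 - 5*35 = 395; reduced mod 67: det = 60, inverse 19.
n = 67 = (1000011)_2 (7 bits, wt 3); accumulate f_{67,P'}(Q'+S)/f_{67,P'}(S) along the 6-step ladder.
The quotient is 59753197279996 + 31493057840926*t + 49967255517129*t^2 + 69873106954108*t^3 + 12669683418338*t^4 + 38637540972271*t^5.
Finally e_{67}(P,Q) = 51077441427924 + 35982942637852*t + 49362696750974*t^2 + 65998881214787*t^3 + 58903112196239*t^4 + 33928710376660*t^5.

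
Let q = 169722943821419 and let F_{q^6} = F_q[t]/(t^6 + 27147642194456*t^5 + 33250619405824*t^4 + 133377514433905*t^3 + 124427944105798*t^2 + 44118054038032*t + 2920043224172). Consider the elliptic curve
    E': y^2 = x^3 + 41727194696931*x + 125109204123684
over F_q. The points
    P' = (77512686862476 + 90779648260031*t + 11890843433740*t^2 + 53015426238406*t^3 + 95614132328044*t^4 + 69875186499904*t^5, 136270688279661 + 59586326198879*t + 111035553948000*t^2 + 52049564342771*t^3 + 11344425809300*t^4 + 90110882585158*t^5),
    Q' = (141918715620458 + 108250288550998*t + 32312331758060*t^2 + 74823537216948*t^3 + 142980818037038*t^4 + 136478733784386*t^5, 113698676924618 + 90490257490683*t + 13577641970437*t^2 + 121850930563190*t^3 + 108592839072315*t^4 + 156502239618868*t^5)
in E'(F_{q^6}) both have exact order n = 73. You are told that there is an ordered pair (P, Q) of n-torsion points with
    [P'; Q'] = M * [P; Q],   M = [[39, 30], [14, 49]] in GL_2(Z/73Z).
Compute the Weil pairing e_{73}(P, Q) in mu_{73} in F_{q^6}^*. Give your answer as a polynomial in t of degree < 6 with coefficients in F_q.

e_{73} is bilinear + alternating on E[73], so e_{73}(39*P + 30*Q, 14*P + 49*Q) = e_{73}(P,Q)^(39*49-30*14).
det M = 39*49 - 30*14 = 1491 = 31 (mod 73); 31^{-1} = 33 (mod 73).
Miller loop for e_{73} over F_{169722943821419^6}: bits of 73 = 1001001; 6 double steps + 2 add steps, l/v at each.
Result: e(P',Q') = 79336873928626 + 34067936585514*t + 32313658807431*t^2 + 35086112117490*t^3 + 19649701987023*t^4 + 14227454086133*t^5.
Finally e_{73}(P,Q) = 145319278432829 + 31733797788043*t + 7260827622698*t^2 + 55954942998782*t^3 + 150642697394589*t^4 + 12483472077693*t^5.

145319278432829 + 31733797788043*t + 7260827622698*t^2 + 55954942998782*t^3 + 150642697394589*t^4 + 12483472077693*t^5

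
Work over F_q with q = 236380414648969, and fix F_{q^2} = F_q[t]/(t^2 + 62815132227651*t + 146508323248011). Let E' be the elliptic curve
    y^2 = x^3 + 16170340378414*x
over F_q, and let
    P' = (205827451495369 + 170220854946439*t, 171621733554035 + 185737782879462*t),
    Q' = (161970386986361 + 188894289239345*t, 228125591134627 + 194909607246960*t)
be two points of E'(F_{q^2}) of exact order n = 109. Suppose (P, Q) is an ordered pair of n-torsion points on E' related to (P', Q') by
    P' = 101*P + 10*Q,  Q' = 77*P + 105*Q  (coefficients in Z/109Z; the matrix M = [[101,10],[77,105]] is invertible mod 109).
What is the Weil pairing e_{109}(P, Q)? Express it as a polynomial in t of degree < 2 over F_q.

e_{109} is bilinear + alternating on E[109], so e_{109}(101*P + 10*Q, 77*P + 105*Q) = e_{109}(P,Q)^(101*105-10*77).
Hence e(P,Q) = e(P',Q')^{48} where 48 = 25^{-1} mod 109.
Build f_{109,P'} and f_{109,Q'} via the 7-bit ladder of 109=1101101_2; evaluate at shifted divisors; quotient in F_{236380414648969^2}.
f_P(D_Q)/f_Q(D_P) = 8860842458210 + 36812991526583*t.
(8860842458210 + 36812991526583*t)^{48} mod (236380414648969,f) = 161294083323279 + 58755341932984*t.

161294083323279 + 58755341932984*t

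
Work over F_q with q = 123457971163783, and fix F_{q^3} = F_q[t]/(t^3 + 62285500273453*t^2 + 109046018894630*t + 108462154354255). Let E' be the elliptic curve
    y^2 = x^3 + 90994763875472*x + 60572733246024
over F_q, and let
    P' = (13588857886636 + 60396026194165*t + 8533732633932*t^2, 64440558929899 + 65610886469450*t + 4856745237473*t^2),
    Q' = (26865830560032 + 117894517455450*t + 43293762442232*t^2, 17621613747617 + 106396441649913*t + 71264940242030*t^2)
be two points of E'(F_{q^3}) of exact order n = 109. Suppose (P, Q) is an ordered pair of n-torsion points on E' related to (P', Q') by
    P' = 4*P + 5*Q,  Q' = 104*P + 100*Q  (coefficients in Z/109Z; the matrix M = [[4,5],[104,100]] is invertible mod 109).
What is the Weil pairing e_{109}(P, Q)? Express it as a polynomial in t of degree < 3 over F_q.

Alternating bilinearity on E[109] (values in mu_{109} in F_{123457971163783^3}) gives e(P',Q') = e(P,Q)^det(M).
4*100 - 5*104 = -120; reduced mod 109: det = 98, inverse 99.
Run Miller on y^2=x^3+90994763875472*x+60572733246024 over F_{123457971163783}: ladder 1101101 (7 bits); e = f_P(D_Q)/f_Q(D_P).
Result: e(P',Q') = 87699810400822 + 38458432903740*t + 91744636046882*t^2.
Raise to 99: e(P,Q) = 109296130029182 + 55809883641842*t + 28751205084420*t^2 in mu_{109}.

109296130029182 + 55809883641842*t + 28751205084420*t^2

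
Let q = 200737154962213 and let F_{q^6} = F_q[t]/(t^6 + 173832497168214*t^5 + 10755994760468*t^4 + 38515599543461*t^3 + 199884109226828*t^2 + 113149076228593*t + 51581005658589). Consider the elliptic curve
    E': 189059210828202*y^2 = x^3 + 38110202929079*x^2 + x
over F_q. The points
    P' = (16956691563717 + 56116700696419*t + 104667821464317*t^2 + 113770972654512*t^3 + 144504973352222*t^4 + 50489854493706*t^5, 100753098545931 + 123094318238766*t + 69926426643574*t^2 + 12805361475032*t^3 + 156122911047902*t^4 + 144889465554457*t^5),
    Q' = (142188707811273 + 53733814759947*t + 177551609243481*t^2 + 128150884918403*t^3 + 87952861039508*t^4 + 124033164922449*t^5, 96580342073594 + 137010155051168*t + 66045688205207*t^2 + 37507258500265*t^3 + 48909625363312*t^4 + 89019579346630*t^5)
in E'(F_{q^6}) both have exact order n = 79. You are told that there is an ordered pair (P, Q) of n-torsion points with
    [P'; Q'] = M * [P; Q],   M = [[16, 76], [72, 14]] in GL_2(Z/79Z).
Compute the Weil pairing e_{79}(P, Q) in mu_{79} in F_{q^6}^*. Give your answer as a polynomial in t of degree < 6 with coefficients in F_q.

Since e_{79}(P,P)=e_{79}(Q,Q)=1 and e_{79}(Q,P)=e_{79}(P,Q)^{-1}, expanding e_{79}(16*P + 76*Q,72*P + 14*Q) leaves e(P,Q)^det(M).
16*14 - 76*72 = -5248; reduced mod 79: det = 45, inverse 72.
Montgomery->Weierstrass: x_W = 73937270273866*x+52639109947960, y_W=73937270273866*y on F_{200737154962213}; lands on y^2=x^3+131847704360069*x+10476705407271.
Miller loop for e_{79} over F_{200737154962213^6}: bits of 79 = 1001111; 6 double steps + 4 add steps, l/v at each.
Miller gives e_{79}(P',Q') = 44166365717220 + 120514703086322*t + 137524790458734*t^2 + 62048055602207*t^3 + 82351960912470*t^4 + 192442860561837*t^5 in F_{200737154962213^6}.
(44166365717220 + 120514703086322*t + 137524790458734*t^2 + 62048055602207*t^3 + 82351960912470*t^4 + 192442860561837*t^5)^{72} mod (200737154962213,f) = 16937186572783 + 197397182098347*t + 162286262693235*t^2 + 195230483575821*t^3 + 141115566331397*t^4 + 12189482675307*t^5.

16937186572783 + 197397182098347*t + 162286262693235*t^2 + 195230483575821*t^3 + 141115566331397*t^4 + 12189482675307*t^5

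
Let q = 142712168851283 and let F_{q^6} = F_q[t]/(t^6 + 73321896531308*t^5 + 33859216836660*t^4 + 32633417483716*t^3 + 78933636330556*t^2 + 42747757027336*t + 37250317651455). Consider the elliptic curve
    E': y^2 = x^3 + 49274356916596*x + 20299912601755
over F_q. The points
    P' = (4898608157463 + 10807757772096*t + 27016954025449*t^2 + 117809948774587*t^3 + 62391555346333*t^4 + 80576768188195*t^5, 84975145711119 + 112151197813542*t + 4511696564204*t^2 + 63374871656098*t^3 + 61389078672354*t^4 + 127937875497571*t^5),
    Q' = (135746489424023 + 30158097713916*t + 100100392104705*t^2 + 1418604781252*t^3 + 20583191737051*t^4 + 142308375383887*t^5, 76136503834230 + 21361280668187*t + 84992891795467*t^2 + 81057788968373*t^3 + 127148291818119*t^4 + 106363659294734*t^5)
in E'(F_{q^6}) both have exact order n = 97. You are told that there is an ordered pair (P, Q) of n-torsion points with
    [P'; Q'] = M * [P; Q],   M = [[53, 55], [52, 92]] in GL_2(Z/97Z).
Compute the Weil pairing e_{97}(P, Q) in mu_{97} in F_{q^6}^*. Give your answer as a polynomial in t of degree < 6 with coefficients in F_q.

33302851773918 + 99865486031078*t + 881443498012*t^2 + 92424388650578*t^3 + 38275512097126*t^4 + 1090324835684*t^5

Under M = [[53,55],[52,92]] in GL_2(Z/97), e_{97}(P',Q') = e_{97}(P,Q)^(53*92-55*52 mod 97).
So e_{97}(P,Q) = e_{97}(P',Q')^{60}, since 76*60 = 1 mod 97.
n = 97 = (1100001)_2 (7 bits, wt 3); accumulate f_{97,P'}(Q'+S)/f_{97,P'}(S) along the 6-step ladder.
e_{97}(P',Q') = 28295091776940 + 86301068243710*t + 135633120082867*t^2 + 101694493050997*t^3 + 110611377537487*t^4 + 55660458996243*t^5.
Finally e_{97}(P,Q) = 33302851773918 + 99865486031078*t + 881443498012*t^2 + 92424388650578*t^3 + 38275512097126*t^4 + 1090324835684*t^5.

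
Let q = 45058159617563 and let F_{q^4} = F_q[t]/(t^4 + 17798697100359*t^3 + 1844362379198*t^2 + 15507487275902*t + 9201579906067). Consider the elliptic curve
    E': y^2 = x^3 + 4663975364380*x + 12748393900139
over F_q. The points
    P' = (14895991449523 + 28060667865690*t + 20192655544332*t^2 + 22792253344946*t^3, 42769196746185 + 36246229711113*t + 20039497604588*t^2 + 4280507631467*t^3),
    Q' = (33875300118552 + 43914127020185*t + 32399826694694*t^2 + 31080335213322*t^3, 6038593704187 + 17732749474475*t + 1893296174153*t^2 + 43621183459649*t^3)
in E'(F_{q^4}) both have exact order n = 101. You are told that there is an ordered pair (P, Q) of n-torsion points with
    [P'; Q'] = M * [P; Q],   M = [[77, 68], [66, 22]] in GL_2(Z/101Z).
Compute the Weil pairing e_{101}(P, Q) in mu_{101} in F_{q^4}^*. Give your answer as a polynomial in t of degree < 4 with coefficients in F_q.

21757951266832 + 35309516468006*t + 10198539970704*t^2 + 16843308139078*t^3

The 101-Weil pairing on E[101] over F_{45058159617563} is alternating-bilinear: e_{101}(P',Q') = e_{101}(P,Q)^det(M).
So e_{101}(P,Q) = e_{101}(P',Q')^{3}, since 34*3 = 1 mod 101.
Miller loop for e_{101} over F_{45058159617563^4}: bits of 101 = 1100101; 6 double steps + 3 add steps, l/v at each.
Miller gives e_{101}(P',Q') = 22863783782281 + 4829091037783*t + 19874525781791*t^2 + 10505976040178*t^3 in F_{45058159617563^4}.
Raise to 3: e(P,Q) = 21757951266832 + 35309516468006*t + 10198539970704*t^2 + 16843308139078*t^3 in mu_{101}.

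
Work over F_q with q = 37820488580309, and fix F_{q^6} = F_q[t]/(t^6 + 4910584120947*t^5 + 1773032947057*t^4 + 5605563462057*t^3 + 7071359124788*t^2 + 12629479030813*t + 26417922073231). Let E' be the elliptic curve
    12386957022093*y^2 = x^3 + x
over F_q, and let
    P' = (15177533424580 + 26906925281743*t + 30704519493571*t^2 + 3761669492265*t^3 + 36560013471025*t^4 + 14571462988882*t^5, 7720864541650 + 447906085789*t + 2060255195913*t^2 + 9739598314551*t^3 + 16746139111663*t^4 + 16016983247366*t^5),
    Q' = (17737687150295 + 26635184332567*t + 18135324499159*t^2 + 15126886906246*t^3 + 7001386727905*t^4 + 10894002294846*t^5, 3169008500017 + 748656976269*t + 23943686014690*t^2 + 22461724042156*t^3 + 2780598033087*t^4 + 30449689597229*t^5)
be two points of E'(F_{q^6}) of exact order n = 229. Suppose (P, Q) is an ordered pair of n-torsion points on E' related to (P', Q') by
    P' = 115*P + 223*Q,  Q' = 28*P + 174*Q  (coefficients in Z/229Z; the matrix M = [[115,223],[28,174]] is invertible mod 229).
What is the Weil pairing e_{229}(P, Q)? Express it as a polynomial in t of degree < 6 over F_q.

10859959441590 + 33541706486811*t + 31393457578195*t^2 + 11563789242608*t^3 + 13019852015605*t^4 + 8119860442816*t^5

The 229-Weil pairing on E[229] over F_{37820488580309} is alternating-bilinear: e_{229}(P',Q') = e_{229}(P,Q)^det(M).
Hence e(P,Q) = e(P',Q')^{185} where 185 = 26^{-1} mod 229.
Montgomery->Weierstrass: x_W = 17107553511678*x, y_W=17107553511678*y on F_{37820488580309}; lands on y^2=x^3+1938473273770*x.
Double-and-add over 11100101: 8-1 doublings, 5-1 additions; each step l_{T,T}/v_{2T} or l_{T,P'}/v at Q'+S for random S.
f_P(D_Q)/f_Q(D_P) = 30313892489149 + 17698954108211*t + 26241900697557*t^2 + 31558613136108*t^3 + 36185846091446*t^4 + 13324866935754*t^5.
Raise to 185: e(P,Q) = 10859959441590 + 33541706486811*t + 31393457578195*t^2 + 11563789242608*t^3 + 13019852015605*t^4 + 8119860442816*t^5 in mu_{229}.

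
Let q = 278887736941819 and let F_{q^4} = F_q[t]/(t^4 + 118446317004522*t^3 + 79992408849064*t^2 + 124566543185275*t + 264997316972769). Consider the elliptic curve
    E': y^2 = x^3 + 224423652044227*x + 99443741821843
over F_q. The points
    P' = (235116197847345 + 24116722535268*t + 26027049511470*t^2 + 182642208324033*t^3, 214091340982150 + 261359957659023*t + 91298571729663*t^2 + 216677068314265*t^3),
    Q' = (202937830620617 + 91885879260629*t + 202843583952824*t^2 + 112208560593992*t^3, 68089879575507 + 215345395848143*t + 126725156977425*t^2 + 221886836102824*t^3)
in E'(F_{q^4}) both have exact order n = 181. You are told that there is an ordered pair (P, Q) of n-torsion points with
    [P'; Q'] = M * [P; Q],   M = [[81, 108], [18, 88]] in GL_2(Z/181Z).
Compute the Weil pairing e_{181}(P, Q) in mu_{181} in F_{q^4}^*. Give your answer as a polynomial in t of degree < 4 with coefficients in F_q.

Under M = [[81,108],[18,88]] in GL_2(Z/181), e_{181}(P',Q') = e_{181}(P,Q)^(81*88-108*18 mod 181).
81*88 - 108*18 = 5184; reduced mod 181: det = 116, inverse 142.
n = 181 = (10110101)_2 (8 bits, wt 5); accumulate f_{181,P'}(Q'+S)/f_{181,P'}(S) along the 7-step ladder.
The quotient is 186613171151042 + 35013334028225*t + 224065766876774*t^2 + 249523271821870*t^3.
e_{181}(P,Q) = (186613171151042 + 35013334028225*t + 224065766876774*t^2 + 249523271821870*t^3)^{142} = 237078084824242 + 71287930535204*t + 119978647667426*t^2 + 83485685162552*t^3.

237078084824242 + 71287930535204*t + 119978647667426*t^2 + 83485685162552*t^3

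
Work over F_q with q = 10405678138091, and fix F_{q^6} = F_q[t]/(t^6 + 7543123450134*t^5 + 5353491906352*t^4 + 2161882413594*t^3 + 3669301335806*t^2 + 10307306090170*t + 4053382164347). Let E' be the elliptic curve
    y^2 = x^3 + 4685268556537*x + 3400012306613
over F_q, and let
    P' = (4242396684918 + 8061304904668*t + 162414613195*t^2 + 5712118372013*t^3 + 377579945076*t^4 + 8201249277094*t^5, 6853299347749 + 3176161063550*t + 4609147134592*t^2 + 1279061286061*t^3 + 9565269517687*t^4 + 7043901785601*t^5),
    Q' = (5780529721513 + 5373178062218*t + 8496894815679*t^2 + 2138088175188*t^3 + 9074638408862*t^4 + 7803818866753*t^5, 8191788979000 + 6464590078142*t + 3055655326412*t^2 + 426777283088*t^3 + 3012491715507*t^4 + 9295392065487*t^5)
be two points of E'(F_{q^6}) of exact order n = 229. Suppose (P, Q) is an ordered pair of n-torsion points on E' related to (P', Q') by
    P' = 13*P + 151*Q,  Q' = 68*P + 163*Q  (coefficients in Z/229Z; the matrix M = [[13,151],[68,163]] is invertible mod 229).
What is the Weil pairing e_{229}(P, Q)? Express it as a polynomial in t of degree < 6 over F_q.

1330183443140 + 3487159686513*t + 8923690440355*t^2 + 7928295614429*t^3 + 8343931089907*t^4 + 52865523779*t^5

Alternating bilinearity on E[229] (values in mu_{229} in F_{10405678138091^6}) gives e(P',Q') = e(P,Q)^det(M).
Hence e(P,Q) = e(P',Q')^{135} where 135 = 95^{-1} mod 229.
Run Miller on y^2=x^3+4685268556537*x+3400012306613 over F_{10405678138091}: ladder 11100101 (8 bits); e = f_P(D_Q)/f_Q(D_P).
e_{229}(P',Q') = 5677607881962 + 4780023849189*t + 4197974332361*t^2 + 2655453952822*t^3 + 8191663228612*t^4 + 3185377478022*t^5.
(5677607881962 + 4780023849189*t + 4197974332361*t^2 + 2655453952822*t^3 + 8191663228612*t^4 + 3185377478022*t^5)^{135} mod (10405678138091,f) = 1330183443140 + 3487159686513*t + 8923690440355*t^2 + 7928295614429*t^3 + 8343931089907*t^4 + 52865523779*t^5.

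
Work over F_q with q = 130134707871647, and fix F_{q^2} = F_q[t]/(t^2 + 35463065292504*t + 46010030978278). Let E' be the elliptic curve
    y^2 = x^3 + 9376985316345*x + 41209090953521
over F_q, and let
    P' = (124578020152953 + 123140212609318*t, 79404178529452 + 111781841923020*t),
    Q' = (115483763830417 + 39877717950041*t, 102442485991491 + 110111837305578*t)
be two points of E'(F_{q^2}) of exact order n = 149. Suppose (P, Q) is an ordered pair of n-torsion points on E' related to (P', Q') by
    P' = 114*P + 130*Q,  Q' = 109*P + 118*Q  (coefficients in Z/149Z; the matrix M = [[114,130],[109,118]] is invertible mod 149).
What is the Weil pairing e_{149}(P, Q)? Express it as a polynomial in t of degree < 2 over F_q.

e_{149}(aP+bQ,cP+dQ) = e_{149}(P,Q)^(ad-bc); with (a,b,c,d)=(114,130,109,118) this gives the det-149 law.
Hence e(P,Q) = e(P',Q')^{138} where 138 = 27^{-1} mod 149.
Double-and-add over 10010101: 8-1 doublings, 4-1 additions; each step l_{T,T}/v_{2T} or l_{T,P'}/v at Q'+S for random S.
e_{149}(P',Q') = 98810044524534 + 73166984566710*t.
Thus e_{149}(P,Q) = 49237678075103 + 33299060848199*t.

49237678075103 + 33299060848199*t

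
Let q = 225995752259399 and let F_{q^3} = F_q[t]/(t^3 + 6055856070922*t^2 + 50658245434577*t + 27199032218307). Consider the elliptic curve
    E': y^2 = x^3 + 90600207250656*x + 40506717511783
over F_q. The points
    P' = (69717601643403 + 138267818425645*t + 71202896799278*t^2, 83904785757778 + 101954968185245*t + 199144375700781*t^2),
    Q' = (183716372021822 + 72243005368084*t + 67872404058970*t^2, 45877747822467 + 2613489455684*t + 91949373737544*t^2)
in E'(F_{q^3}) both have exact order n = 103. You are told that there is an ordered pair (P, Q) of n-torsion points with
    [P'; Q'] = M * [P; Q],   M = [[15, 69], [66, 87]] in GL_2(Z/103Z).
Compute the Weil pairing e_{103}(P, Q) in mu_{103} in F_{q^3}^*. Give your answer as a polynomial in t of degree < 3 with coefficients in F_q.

49680666210095 + 165041830308331*t + 16070922815251*t^2

Under M = [[15,69],[66,87]] in GL_2(Z/103), e_{103}(P',Q') = e_{103}(P,Q)^(15*87-69*66 mod 103).
Inverting 47 mod 103: 57. Thus e_{103}(P,Q) = e(P',Q')^{57}.
Miller loop for e_{103} over F_{225995752259399^3}: bits of 103 = 1100111; 6 double steps + 4 add steps, l/v at each.
So e_{103}(P',Q') = 194497207736465 + 225239388977939*t + 95772126745976*t^2.
Thus e_{103}(P,Q) = 49680666210095 + 165041830308331*t + 16070922815251*t^2.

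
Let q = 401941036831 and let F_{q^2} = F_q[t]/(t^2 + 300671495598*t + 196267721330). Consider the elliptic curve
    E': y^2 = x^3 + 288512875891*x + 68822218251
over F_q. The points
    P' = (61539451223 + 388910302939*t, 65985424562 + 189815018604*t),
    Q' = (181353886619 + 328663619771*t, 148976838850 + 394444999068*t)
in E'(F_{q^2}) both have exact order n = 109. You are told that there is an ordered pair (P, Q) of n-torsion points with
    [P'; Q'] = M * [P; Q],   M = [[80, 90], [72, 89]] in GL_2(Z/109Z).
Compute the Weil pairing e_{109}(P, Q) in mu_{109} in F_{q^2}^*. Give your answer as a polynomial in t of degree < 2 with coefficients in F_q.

169796216889 + 159656206617*t

Since e_{109}(P,P)=e_{109}(Q,Q)=1 and e_{109}(Q,P)=e_{109}(P,Q)^{-1}, expanding e_{109}(80*P + 90*Q,72*P + 89*Q) leaves e(P,Q)^det(M).
det M = 80*89 - 90*72 = 640 = 95 (mod 109); 95^{-1} = 70 (mod 109).
7-bit Miller (1101101) on E'/F_{401941036831} with a'=288512875891, b'=68822218251: accumulate tangent/chord ratios at Q'+S and P'+S'.
e_{109}(P',Q') = 17109935608 + 192215347554*t.
(17109935608 + 192215347554*t)^{70} mod (401941036831,f) = 169796216889 + 159656206617*t.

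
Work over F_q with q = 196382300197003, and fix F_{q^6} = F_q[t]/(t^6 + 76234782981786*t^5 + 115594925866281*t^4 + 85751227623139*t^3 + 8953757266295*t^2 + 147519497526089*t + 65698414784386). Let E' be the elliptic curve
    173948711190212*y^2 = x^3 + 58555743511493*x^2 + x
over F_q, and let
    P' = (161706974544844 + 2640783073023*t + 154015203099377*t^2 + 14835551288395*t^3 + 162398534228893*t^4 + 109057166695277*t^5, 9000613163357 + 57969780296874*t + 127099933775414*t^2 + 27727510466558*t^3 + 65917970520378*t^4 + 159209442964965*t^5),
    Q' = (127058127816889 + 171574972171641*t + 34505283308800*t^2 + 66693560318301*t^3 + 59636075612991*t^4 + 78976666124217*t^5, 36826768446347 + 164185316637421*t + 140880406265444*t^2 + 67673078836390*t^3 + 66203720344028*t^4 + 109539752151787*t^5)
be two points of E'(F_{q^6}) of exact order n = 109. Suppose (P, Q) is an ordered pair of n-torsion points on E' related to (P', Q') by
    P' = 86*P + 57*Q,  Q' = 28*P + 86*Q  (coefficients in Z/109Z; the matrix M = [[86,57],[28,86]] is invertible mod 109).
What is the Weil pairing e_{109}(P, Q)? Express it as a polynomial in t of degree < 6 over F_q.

The 109-Weil pairing on E[109] over F_{196382300197003} is alternating-bilinear: e_{109}(P',Q') = e_{109}(P,Q)^det(M).
det(M) mod 109 = 23; its inverse in (Z/109)^* is 19 (check: 23*19 mod 109 = 1).
Set x_W=17731131860392*u+150420100732294, y_W=17731131860392*v; then E': y_W^2=x_W^3+163590036107859*x_W+106195192596335.
Double-and-add over 1101101: 7-1 doublings, 5-1 additions; each step l_{T,T}/v_{2T} or l_{T,P'}/v at Q'+S for random S.
Miller gives e_{109}(P',Q') = 184139237948800 + 160882215322471*t + 177263074298465*t^2 + 90409897212381*t^3 + 100204597790107*t^4 + 2195835450343*t^5 in F_{196382300197003^6}.
e_{109}(P,Q) = (184139237948800 + 160882215322471*t + 177263074298465*t^2 + 90409897212381*t^3 + 100204597790107*t^4 + 2195835450343*t^5)^{19} = 151114144828878 + 98194894513935*t + 399602335719*t^2 + 41482031300510*t^3 + 127392877559934*t^4 + 135768249806225*t^5.

151114144828878 + 98194894513935*t + 399602335719*t^2 + 41482031300510*t^3 + 127392877559934*t^4 + 135768249806225*t^5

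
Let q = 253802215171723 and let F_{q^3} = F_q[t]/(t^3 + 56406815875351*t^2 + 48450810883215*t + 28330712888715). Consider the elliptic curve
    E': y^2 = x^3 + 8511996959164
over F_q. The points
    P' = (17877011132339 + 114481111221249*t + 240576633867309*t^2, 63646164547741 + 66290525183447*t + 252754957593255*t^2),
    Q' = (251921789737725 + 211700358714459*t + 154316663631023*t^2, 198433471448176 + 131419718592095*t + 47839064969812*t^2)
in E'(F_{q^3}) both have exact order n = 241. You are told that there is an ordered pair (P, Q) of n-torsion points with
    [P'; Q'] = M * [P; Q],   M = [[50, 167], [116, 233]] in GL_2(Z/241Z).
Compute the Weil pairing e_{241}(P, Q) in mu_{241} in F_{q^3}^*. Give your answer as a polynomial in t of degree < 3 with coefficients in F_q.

17047211053571 + 223459445621653*t + 214289302502890*t^2

Alternating bilinearity on E[241] (values in mu_{241} in F_{253802215171723^3}) gives e(P',Q') = e(P,Q)^det(M).
So e_{241}(P,Q) = e_{241}(P',Q')^{24}, since 231*24 = 1 mod 241.
Double-and-add over 11110001: 8-1 doublings, 5-1 additions; each step l_{T,T}/v_{2T} or l_{T,P'}/v at Q'+S for random S.
e_{241}(P',Q') = 181182751789005 + 132764399638294*t + 782553003665*t^2.
Raise to 24: e(P,Q) = 17047211053571 + 223459445621653*t + 214289302502890*t^2 in mu_{241}.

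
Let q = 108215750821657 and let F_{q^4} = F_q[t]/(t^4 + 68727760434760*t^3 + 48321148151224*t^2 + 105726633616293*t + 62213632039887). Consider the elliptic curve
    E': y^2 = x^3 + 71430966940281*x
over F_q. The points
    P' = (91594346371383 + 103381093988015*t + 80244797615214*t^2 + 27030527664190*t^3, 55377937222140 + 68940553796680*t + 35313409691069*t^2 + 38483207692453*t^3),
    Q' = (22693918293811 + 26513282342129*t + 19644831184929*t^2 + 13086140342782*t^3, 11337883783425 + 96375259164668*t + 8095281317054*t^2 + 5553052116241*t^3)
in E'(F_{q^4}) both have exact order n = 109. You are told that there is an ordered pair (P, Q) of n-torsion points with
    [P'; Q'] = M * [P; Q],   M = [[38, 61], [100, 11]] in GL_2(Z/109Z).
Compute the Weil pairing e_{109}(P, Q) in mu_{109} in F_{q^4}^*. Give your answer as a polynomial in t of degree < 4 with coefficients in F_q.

77730919040532 + 103172232824285*t + 44890352491575*t^2 + 40356571181506*t^3

e_{109} is bilinear + alternating on E[109], so e_{109}(38*P + 61*Q, 100*P + 11*Q) = e_{109}(P,Q)^(38*11-61*100).
So e_{109}(P,Q) = e_{109}(P',Q')^{70}, since 95*70 = 1 mod 109.
7-bit Miller (1101101) on E'/F_{108215750821657} with a'=71430966940281, b'=0: accumulate tangent/chord ratios at Q'+S and P'+S'.
f_P(D_Q)/f_Q(D_P) = 32643014001000 + 25018266267510*t + 39853659831456*t^2 + 28467118886481*t^3.
Raise to 70: e(P,Q) = 77730919040532 + 103172232824285*t + 44890352491575*t^2 + 40356571181506*t^3 in mu_{109}.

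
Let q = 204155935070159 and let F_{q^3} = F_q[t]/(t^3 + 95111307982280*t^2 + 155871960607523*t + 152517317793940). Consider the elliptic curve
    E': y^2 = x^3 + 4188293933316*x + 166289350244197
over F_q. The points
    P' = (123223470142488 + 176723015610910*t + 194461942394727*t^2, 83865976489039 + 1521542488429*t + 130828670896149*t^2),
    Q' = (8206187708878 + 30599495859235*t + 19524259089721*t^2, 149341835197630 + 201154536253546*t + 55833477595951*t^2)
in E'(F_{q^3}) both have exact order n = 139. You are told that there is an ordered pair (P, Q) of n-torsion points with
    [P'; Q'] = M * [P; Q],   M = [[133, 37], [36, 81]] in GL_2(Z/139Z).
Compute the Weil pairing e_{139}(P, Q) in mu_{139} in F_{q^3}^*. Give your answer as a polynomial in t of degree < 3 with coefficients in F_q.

106436068741877 + 163000793854837*t + 198201987129374*t^2

e_{139}(aP+bQ,cP+dQ) = e_{139}(P,Q)^(ad-bc); with (a,b,c,d)=(133,37,36,81) this gives the det-139 law.
det M = 133*81 - 37*36 = 9441 = 128 (mod 139); 128^{-1} = 101 (mod 139).
Run Miller on y^2=x^3+4188293933316*x+166289350244197 over F_{204155935070159}: ladder 10001011 (8 bits); e = f_P(D_Q)/f_Q(D_P).
f_P(D_Q)/f_Q(D_P) = 162917617916622 + 127386064668495*t + 190131506054332*t^2.
Thus e_{139}(P,Q) = 106436068741877 + 163000793854837*t + 198201987129374*t^2.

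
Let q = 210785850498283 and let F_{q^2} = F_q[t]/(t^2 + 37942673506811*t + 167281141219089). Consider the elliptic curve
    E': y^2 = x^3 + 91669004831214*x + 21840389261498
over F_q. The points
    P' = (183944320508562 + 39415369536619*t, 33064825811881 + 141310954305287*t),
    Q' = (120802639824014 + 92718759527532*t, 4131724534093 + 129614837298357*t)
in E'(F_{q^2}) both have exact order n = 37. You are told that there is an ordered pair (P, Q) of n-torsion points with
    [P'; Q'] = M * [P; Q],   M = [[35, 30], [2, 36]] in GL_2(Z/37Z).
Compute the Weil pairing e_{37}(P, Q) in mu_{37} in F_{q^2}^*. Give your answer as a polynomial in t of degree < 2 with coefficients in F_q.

e_{37} is bilinear + alternating on E[37], so e_{37}(35*P + 30*Q, 2*P + 36*Q) = e_{37}(P,Q)^(35*36-30*2).
Inverting 16 mod 37: 7. Thus e_{37}(P,Q) = e(P',Q')^{7}.
Run Miller on y^2=x^3+91669004831214*x+21840389261498 over F_{210785850498283}: ladder 100101 (6 bits); e = f_P(D_Q)/f_Q(D_P).
So e_{37}(P',Q') = 16096029845203 + 169273035813705*t.
e_{37}(P,Q) = (16096029845203 + 169273035813705*t)^{7} = 200716002979561 + 91425986900552*t.

200716002979561 + 91425986900552*t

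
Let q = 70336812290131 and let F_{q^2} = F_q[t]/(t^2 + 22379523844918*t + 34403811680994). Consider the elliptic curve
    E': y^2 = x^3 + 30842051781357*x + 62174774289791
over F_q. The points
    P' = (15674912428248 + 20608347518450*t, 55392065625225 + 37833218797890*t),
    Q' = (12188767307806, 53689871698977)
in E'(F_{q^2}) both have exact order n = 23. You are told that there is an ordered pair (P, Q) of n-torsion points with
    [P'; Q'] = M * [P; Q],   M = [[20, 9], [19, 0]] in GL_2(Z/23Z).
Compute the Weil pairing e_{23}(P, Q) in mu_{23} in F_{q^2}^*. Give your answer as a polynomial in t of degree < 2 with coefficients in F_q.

The 23-Weil pairing on E[23] over F_{70336812290131} is alternating-bilinear: e_{23}(P',Q') = e_{23}(P,Q)^det(M).
20*0 - 9*19 = -171; reduced mod 23: det = 13, inverse 16.
Run Miller on y^2=x^3+30842051781357*x+62174774289791 over F_{70336812290131}: ladder 10111 (5 bits); e = f_P(D_Q)/f_Q(D_P).
The quotient is 20446160981122 + 13393105861274*t.
Thus e_{23}(P,Q) = 55559025216585 + 19509119026152*t.

55559025216585 + 19509119026152*t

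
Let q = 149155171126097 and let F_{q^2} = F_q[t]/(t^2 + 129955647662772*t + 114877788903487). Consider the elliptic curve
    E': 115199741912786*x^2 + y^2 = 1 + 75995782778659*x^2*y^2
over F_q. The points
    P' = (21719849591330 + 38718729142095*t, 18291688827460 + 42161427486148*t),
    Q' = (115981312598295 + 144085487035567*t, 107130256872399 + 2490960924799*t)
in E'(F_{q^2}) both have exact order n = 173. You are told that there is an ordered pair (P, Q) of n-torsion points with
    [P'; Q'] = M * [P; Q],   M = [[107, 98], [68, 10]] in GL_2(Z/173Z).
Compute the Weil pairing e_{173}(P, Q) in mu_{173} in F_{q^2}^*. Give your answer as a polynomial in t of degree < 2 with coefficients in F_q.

Alternating bilinearity on E[173] (values in mu_{173} in F_{149155171126097^2}) gives e(P',Q') = e(P,Q)^det(M).
det(M) mod 173 = 115; its inverse in (Z/173)^* is 170 (check: 115*170 mod 173 = 1).
Edwards->Montgomery: u=(1+y)/(1-y), v=u/x -> 127974454571454v^2=u^3+35262933902706u^2+u; then x_W=47089782565056u+106443506344956: y^2=x^3+111237723434182*x+137973146288911.
n = 173 = (10101101)_2 (8 bits, wt 5); accumulate f_{173,P'}(Q'+S)/f_{173,P'}(S) along the 7-step ladder.
Result: e(P',Q') = 132040183607411 + 123775058000766*t.
e_{173}(P,Q) = (132040183607411 + 123775058000766*t)^{170} = 15071278614586 + 64496137109517*t.

15071278614586 + 64496137109517*t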